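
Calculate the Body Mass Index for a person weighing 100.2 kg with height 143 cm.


BMI = weight / height^2
height = 143 cm = 1.43 m
BMI = 100.2 / 1.43^2
BMI = 49 kg/m^2


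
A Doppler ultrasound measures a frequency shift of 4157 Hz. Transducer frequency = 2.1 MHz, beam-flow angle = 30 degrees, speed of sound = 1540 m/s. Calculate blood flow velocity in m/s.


v = fd * c / (2 * f0 * cos(theta))
v = 4157 * 1540 / (2 * 2.1000e+06 * cos(30))
v = 1.76 m/s


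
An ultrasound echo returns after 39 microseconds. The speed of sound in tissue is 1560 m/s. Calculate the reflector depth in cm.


depth = c * t / 2
t = 39 us = 3.9000e-05 s
depth = 1560 * 3.9000e-05 / 2
depth = 0.03042 m = 3.042 cm


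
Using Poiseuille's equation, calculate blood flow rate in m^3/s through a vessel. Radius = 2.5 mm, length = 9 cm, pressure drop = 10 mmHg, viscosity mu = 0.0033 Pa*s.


Q = pi*r^4*dP / (8*mu*L)
r = 0.0025 m, L = 0.09 m
dP = 10 mmHg = 1333.22 Pa
Q = 6.8860e-05 m^3/s


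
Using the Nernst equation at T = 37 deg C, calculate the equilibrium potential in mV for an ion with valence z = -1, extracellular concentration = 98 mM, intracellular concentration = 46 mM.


E = (RT/(zF)) * ln(C_out/C_in)
T = 37 + 273.15 = 310.15 K
E = (8.314 * 310.15 / (-1 * 96485)) * ln(98/46)
E = -20.21 mV


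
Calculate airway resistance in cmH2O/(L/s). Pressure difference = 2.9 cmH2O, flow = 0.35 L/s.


R = dP / flow
R = 2.9 / 0.35
R = 8.286 cmH2O/(L/s)


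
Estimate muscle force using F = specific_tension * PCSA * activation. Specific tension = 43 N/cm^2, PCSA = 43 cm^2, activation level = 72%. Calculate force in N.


F = sigma * PCSA * activation
F = 43 * 43 * 0.72
F = 1331 N


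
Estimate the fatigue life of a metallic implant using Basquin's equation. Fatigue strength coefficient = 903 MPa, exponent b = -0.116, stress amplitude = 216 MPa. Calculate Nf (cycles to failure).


sigma_a = sigma_f' * (2Nf)^b
2Nf = (sigma_a/sigma_f')^(1/b)
2Nf = (216/903)^(1/-0.116)
2Nf = 226707.3
Nf = 1.134e+05


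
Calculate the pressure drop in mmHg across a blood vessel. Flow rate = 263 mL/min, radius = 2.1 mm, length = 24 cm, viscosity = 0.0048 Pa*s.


dP = 8*mu*L*Q / (pi*r^4)
Q = 263 mL/min = 4.38333e-06 m^3/s
dP = 661.18 Pa = 661.18 / 133.322 mmHg = 4.959 mmHg


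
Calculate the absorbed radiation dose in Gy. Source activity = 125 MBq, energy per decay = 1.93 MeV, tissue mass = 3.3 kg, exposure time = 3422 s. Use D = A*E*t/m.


A = 125 MBq = 1.2500e+08 Bq
E = 1.93 MeV = 3.09186e-13 J
D = A*E*t/m = 1.2500e+08*3.09186e-13*3422/3.3
D = 0.04008 Gy


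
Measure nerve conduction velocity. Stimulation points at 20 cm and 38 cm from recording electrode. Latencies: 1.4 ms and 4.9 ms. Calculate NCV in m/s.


Distance = (38 - 20) / 100 = 0.18 m
dt = (4.9 - 1.4) / 1000 = 0.0035 s
NCV = dist / dt = 51.43 m/s


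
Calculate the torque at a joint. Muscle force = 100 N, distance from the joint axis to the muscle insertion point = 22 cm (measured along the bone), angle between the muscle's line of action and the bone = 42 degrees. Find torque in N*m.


Torque = F * d * sin(theta)   (moment arm = d*sin(theta))
d = 22 cm = 0.22 m
Torque = 100 * 0.22 * sin(42)
Torque = 14.72 N*m


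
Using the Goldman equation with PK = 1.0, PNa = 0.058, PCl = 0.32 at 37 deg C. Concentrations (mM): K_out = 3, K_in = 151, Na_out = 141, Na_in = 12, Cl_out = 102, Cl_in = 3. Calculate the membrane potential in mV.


Vm = (RT/F)*ln((PK*Ko + PNa*Nao + PCl*Cli)/(PK*Ki + PNa*Nai + PCl*Clo))
Numer = 12.138, Denom = 184.336
Vm = -72.7 mV


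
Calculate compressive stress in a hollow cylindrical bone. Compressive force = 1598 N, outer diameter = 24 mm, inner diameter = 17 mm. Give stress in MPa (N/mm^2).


A = pi*(r_o^2 - r_i^2)
r_o = 12 mm, r_i = 8.5 mm
A = 225.409 mm^2
sigma = F/A = 1598 / 225.409
sigma = 7.089 MPa


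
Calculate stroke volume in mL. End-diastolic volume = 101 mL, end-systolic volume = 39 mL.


SV = EDV - ESV
SV = 101 - 39
SV = 62 mL


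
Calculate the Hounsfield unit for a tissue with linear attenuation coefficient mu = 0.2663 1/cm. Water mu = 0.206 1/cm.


HU = ((mu_tissue - mu_water) / mu_water) * 1000
HU = ((0.2663 - 0.206) / 0.206) * 1000
HU = 292.7


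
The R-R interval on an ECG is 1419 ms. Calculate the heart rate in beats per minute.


HR = 60 / RR_interval(s)
RR = 1419 ms = 1.419 s
HR = 60 / 1.419 = 42.28 bpm


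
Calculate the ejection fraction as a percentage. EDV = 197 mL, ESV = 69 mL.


SV = EDV - ESV = 197 - 69 = 128 mL
EF = SV/EDV * 100 = 128/197 * 100
EF = 64.97%


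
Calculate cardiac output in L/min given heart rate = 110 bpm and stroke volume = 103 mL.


CO = HR * SV
CO = 110 * 103 / 1000
CO = 11.33 L/min


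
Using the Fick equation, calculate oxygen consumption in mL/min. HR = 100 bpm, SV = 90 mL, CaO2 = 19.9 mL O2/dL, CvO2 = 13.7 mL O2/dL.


CO = HR*SV = 100*90/1000 = 9 L/min
a-v O2 diff = 19.9 - 13.7 = 6.2 mL/dL
VO2 = CO * (CaO2-CvO2) * 10 dL/L
VO2 = 9 * 6.2 * 10
VO2 = 558 mL/min


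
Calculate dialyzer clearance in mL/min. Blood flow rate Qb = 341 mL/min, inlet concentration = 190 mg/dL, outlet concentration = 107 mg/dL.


K = Qb * (Cb_in - Cb_out) / Cb_in
K = 341 * (190 - 107) / 190
K = 149 mL/min


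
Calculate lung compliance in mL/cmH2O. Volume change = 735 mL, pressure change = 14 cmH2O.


C = dV / dP
C = 735 / 14
C = 52.5 mL/cmH2O


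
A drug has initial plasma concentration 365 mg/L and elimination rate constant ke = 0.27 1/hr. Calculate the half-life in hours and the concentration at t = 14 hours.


t_half = ln(2) / ke = 0.693147 / 0.27 = 2.567 hr
C(t) = C0 * exp(-ke*t) = 365 * exp(-0.27*14)
C(14) = 8.33 mg/L


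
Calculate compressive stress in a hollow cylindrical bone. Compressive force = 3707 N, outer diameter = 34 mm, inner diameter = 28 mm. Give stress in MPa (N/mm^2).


A = pi*(r_o^2 - r_i^2)
r_o = 17 mm, r_i = 14 mm
A = 292.168 mm^2
sigma = F/A = 3707 / 292.168
sigma = 12.69 MPa


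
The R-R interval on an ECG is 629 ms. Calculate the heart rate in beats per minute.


HR = 60 / RR_interval(s)
RR = 629 ms = 0.629 s
HR = 60 / 0.629 = 95.39 bpm


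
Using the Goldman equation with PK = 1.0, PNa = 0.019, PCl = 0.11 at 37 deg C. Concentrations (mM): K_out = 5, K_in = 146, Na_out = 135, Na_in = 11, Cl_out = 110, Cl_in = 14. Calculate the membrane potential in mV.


Vm = (RT/F)*ln((PK*Ko + PNa*Nao + PCl*Cli)/(PK*Ki + PNa*Nai + PCl*Clo))
Numer = 9.105, Denom = 158.309
Vm = -76.32 mV


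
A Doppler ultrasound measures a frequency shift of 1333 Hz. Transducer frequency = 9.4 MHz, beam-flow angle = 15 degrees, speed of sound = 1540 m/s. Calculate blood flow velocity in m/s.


v = fd * c / (2 * f0 * cos(theta))
v = 1333 * 1540 / (2 * 9.4000e+06 * cos(15))
v = 0.113 m/s


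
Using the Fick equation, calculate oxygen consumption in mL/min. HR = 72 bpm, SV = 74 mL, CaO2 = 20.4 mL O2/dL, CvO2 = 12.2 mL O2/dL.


CO = HR*SV = 72*74/1000 = 5.328 L/min
a-v O2 diff = 20.4 - 12.2 = 8.2 mL/dL
VO2 = CO * (CaO2-CvO2) * 10 dL/L
VO2 = 5.328 * 8.2 * 10
VO2 = 436.9 mL/min


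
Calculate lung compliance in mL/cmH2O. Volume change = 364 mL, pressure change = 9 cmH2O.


C = dV / dP
C = 364 / 9
C = 40.44 mL/cmH2O


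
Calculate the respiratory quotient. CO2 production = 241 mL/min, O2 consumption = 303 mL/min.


RQ = VCO2 / VO2
RQ = 241 / 303
RQ = 0.7954


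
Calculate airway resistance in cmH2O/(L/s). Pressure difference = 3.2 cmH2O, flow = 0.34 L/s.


R = dP / flow
R = 3.2 / 0.34
R = 9.412 cmH2O/(L/s)


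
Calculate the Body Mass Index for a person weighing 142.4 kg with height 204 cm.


BMI = weight / height^2
height = 204 cm = 2.04 m
BMI = 142.4 / 2.04^2
BMI = 34.22 kg/m^2


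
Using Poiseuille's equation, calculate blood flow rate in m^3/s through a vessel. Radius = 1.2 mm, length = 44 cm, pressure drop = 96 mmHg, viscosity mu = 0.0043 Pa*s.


Q = pi*r^4*dP / (8*mu*L)
r = 0.0012 m, L = 0.44 m
dP = 96 mmHg = 12798.912 Pa
Q = 5.5085e-06 m^3/s


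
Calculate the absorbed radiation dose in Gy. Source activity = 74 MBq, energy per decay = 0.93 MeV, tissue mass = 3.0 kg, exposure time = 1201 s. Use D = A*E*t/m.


A = 74 MBq = 7.4000e+07 Bq
E = 0.93 MeV = 1.48986e-13 J
D = A*E*t/m = 7.4000e+07*1.48986e-13*1201/3.0
D = 0.004414 Gy


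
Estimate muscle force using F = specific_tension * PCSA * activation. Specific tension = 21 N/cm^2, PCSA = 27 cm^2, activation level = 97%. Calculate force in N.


F = sigma * PCSA * activation
F = 21 * 27 * 0.97
F = 550 N


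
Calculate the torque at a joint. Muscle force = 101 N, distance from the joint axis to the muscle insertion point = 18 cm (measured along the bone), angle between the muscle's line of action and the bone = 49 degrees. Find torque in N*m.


Torque = F * d * sin(theta)   (moment arm = d*sin(theta))
d = 18 cm = 0.18 m
Torque = 101 * 0.18 * sin(49)
Torque = 13.72 N*m


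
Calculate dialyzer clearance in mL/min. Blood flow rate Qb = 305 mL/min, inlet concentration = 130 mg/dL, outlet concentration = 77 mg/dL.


K = Qb * (Cb_in - Cb_out) / Cb_in
K = 305 * (130 - 77) / 130
K = 124.3 mL/min


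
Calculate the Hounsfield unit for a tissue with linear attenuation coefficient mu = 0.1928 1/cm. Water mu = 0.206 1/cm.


HU = ((mu_tissue - mu_water) / mu_water) * 1000
HU = ((0.1928 - 0.206) / 0.206) * 1000
HU = -64.08


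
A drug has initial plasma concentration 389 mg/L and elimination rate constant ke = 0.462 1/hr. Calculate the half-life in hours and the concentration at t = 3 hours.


t_half = ln(2) / ke = 0.693147 / 0.462 = 1.5 hr
C(t) = C0 * exp(-ke*t) = 389 * exp(-0.462*3)
C(3) = 97.28 mg/L


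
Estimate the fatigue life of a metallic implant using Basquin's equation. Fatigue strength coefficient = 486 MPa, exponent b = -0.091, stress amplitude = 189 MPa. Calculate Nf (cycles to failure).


sigma_a = sigma_f' * (2Nf)^b
2Nf = (sigma_a/sigma_f')^(1/b)
2Nf = (189/486)^(1/-0.091)
2Nf = 32167.085
Nf = 1.608e+04


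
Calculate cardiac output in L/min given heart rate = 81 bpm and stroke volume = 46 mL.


CO = HR * SV
CO = 81 * 46 / 1000
CO = 3.726 L/min


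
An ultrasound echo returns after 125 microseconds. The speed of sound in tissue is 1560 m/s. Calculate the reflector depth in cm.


depth = c * t / 2
t = 125 us = 1.2500e-04 s
depth = 1560 * 1.2500e-04 / 2
depth = 0.0975 m = 9.75 cm


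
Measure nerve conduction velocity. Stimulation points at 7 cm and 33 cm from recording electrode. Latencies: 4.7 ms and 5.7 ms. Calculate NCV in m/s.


Distance = (33 - 7) / 100 = 0.26 m
dt = (5.7 - 4.7) / 1000 = 0.001 s
NCV = dist / dt = 260 m/s


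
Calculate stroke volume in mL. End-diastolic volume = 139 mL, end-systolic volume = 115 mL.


SV = EDV - ESV
SV = 139 - 115
SV = 24 mL


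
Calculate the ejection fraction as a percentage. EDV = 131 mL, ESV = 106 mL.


SV = EDV - ESV = 131 - 106 = 25 mL
EF = SV/EDV * 100 = 25/131 * 100
EF = 19.08%


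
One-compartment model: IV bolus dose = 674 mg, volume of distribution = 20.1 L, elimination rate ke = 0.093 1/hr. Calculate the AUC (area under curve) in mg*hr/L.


C0 = Dose/Vd = 674/20.1 = 33.5323 mg/L
AUC = C0/ke = 33.5323/0.093
AUC = 360.6 mg*hr/L


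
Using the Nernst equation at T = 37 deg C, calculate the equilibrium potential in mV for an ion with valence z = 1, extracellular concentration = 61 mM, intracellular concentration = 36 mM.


E = (RT/(zF)) * ln(C_out/C_in)
T = 37 + 273.15 = 310.15 K
E = (8.314 * 310.15 / (1 * 96485)) * ln(61/36)
E = 14.09 mV


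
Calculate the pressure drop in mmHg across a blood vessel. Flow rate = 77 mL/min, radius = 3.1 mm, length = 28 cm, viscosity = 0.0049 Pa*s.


dP = 8*mu*L*Q / (pi*r^4)
Q = 77 mL/min = 1.28333e-06 m^3/s
dP = 48.5496 Pa = 48.5496 / 133.322 mmHg = 0.3642 mmHg


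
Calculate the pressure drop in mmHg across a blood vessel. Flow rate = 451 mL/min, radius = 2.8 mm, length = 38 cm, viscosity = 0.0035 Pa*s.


dP = 8*mu*L*Q / (pi*r^4)
Q = 451 mL/min = 7.51667e-06 m^3/s
dP = 414.176 Pa = 414.176 / 133.322 mmHg = 3.107 mmHg


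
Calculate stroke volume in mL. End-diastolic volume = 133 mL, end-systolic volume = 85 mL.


SV = EDV - ESV
SV = 133 - 85
SV = 48 mL


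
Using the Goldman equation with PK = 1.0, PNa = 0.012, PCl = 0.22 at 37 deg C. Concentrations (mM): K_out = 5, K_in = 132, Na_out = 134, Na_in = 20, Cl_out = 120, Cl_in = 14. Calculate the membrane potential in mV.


Vm = (RT/F)*ln((PK*Ko + PNa*Nao + PCl*Cli)/(PK*Ki + PNa*Nai + PCl*Clo))
Numer = 9.688, Denom = 158.64
Vm = -74.72 mV


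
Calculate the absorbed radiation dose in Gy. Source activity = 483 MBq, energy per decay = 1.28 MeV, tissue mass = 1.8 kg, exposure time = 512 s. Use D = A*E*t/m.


A = 483 MBq = 4.8300e+08 Bq
E = 1.28 MeV = 2.05056e-13 J
D = A*E*t/m = 4.8300e+08*2.05056e-13*512/1.8
D = 0.02817 Gy


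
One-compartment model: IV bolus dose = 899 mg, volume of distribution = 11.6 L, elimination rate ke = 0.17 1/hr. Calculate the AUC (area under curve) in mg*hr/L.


C0 = Dose/Vd = 899/11.6 = 77.5 mg/L
AUC = C0/ke = 77.5/0.17
AUC = 455.9 mg*hr/L


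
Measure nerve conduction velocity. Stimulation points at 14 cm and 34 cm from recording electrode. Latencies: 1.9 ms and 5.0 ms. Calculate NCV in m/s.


Distance = (34 - 14) / 100 = 0.2 m
dt = (5.0 - 1.9) / 1000 = 0.0031 s
NCV = dist / dt = 64.52 m/s


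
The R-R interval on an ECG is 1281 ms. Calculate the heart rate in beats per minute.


HR = 60 / RR_interval(s)
RR = 1281 ms = 1.281 s
HR = 60 / 1.281 = 46.84 bpm


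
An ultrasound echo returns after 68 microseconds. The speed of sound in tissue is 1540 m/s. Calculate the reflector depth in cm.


depth = c * t / 2
t = 68 us = 6.8000e-05 s
depth = 1540 * 6.8000e-05 / 2
depth = 0.05236 m = 5.236 cm


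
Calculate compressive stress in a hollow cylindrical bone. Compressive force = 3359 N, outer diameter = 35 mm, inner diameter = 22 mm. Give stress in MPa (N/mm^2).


A = pi*(r_o^2 - r_i^2)
r_o = 17.5 mm, r_i = 11 mm
A = 581.98 mm^2
sigma = F/A = 3359 / 581.98
sigma = 5.772 MPa


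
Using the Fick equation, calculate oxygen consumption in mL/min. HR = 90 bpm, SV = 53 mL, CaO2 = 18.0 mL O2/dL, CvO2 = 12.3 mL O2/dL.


CO = HR*SV = 90*53/1000 = 4.77 L/min
a-v O2 diff = 18.0 - 12.3 = 5.7 mL/dL
VO2 = CO * (CaO2-CvO2) * 10 dL/L
VO2 = 4.77 * 5.7 * 10
VO2 = 271.9 mL/min


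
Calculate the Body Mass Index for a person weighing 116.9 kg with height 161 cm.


BMI = weight / height^2
height = 161 cm = 1.61 m
BMI = 116.9 / 1.61^2
BMI = 45.1 kg/m^2


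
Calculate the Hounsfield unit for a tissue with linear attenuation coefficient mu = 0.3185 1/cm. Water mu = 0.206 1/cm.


HU = ((mu_tissue - mu_water) / mu_water) * 1000
HU = ((0.3185 - 0.206) / 0.206) * 1000
HU = 546.1


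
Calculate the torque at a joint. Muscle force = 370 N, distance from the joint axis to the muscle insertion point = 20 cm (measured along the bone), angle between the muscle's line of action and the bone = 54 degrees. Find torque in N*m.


Torque = F * d * sin(theta)   (moment arm = d*sin(theta))
d = 20 cm = 0.2 m
Torque = 370 * 0.2 * sin(54)
Torque = 59.87 N*m


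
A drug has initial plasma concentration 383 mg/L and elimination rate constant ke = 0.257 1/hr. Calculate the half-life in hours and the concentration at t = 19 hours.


t_half = ln(2) / ke = 0.693147 / 0.257 = 2.697 hr
C(t) = C0 * exp(-ke*t) = 383 * exp(-0.257*19)
C(19) = 2.901 mg/L


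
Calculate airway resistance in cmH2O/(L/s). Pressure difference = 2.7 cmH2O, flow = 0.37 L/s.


R = dP / flow
R = 2.7 / 0.37
R = 7.297 cmH2O/(L/s)


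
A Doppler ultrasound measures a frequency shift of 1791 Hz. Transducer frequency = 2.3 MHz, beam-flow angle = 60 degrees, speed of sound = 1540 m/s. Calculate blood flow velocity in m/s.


v = fd * c / (2 * f0 * cos(theta))
v = 1791 * 1540 / (2 * 2.3000e+06 * cos(60))
v = 1.199 m/s


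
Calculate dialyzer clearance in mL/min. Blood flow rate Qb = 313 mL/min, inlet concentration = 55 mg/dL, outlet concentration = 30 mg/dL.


K = Qb * (Cb_in - Cb_out) / Cb_in
K = 313 * (55 - 30) / 55
K = 142.3 mL/min


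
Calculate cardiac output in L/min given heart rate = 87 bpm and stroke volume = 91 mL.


CO = HR * SV
CO = 87 * 91 / 1000
CO = 7.917 L/min


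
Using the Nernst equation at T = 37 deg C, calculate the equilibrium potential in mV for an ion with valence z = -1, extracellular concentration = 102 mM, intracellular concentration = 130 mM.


E = (RT/(zF)) * ln(C_out/C_in)
T = 37 + 273.15 = 310.15 K
E = (8.314 * 310.15 / (-1 * 96485)) * ln(102/130)
E = 6.483 mV


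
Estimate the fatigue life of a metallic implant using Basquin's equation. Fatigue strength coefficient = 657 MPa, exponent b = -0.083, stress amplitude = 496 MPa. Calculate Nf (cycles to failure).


sigma_a = sigma_f' * (2Nf)^b
2Nf = (sigma_a/sigma_f')^(1/b)
2Nf = (496/657)^(1/-0.083)
2Nf = 29.572488
Nf = 14.79


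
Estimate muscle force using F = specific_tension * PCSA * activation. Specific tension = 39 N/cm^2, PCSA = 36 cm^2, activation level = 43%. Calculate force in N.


F = sigma * PCSA * activation
F = 39 * 36 * 0.43
F = 603.7 N


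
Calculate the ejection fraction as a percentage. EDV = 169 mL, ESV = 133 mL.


SV = EDV - ESV = 169 - 133 = 36 mL
EF = SV/EDV * 100 = 36/169 * 100
EF = 21.3%


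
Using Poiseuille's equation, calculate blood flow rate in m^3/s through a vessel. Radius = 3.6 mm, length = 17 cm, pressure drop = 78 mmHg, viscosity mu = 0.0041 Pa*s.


Q = pi*r^4*dP / (8*mu*L)
r = 0.0036 m, L = 0.17 m
dP = 78 mmHg = 10399.116 Pa
Q = 9.8409e-04 m^3/s


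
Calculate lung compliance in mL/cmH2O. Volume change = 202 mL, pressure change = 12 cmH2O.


C = dV / dP
C = 202 / 12
C = 16.83 mL/cmH2O


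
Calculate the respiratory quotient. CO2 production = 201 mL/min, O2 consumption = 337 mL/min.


RQ = VCO2 / VO2
RQ = 201 / 337
RQ = 0.5964


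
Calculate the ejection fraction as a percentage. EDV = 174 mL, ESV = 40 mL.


SV = EDV - ESV = 174 - 40 = 134 mL
EF = SV/EDV * 100 = 134/174 * 100
EF = 77.01%


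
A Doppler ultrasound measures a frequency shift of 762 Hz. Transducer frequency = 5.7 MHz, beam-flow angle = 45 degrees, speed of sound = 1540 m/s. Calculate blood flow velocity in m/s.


v = fd * c / (2 * f0 * cos(theta))
v = 762 * 1540 / (2 * 5.7000e+06 * cos(45))
v = 0.1456 m/s


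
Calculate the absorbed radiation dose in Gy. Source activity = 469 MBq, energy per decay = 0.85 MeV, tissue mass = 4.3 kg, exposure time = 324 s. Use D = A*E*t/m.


A = 469 MBq = 4.6900e+08 Bq
E = 0.85 MeV = 1.3617e-13 J
D = A*E*t/m = 4.6900e+08*1.3617e-13*324/4.3
D = 0.004812 Gy


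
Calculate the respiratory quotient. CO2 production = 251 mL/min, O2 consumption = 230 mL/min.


RQ = VCO2 / VO2
RQ = 251 / 230
RQ = 1.091


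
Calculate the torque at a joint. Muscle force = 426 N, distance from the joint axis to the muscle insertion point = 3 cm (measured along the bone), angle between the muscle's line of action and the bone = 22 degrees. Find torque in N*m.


Torque = F * d * sin(theta)   (moment arm = d*sin(theta))
d = 3 cm = 0.03 m
Torque = 426 * 0.03 * sin(22)
Torque = 4.787 N*m


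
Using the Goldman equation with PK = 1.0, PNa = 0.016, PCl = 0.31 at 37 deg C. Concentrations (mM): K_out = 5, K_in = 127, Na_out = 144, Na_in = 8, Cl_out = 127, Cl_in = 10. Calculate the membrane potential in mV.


Vm = (RT/F)*ln((PK*Ko + PNa*Nao + PCl*Cli)/(PK*Ki + PNa*Nai + PCl*Clo))
Numer = 10.404, Denom = 166.498
Vm = -74.1 mV


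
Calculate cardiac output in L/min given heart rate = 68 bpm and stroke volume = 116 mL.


CO = HR * SV
CO = 68 * 116 / 1000
CO = 7.888 L/min


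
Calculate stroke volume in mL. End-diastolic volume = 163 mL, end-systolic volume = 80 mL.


SV = EDV - ESV
SV = 163 - 80
SV = 83 mL


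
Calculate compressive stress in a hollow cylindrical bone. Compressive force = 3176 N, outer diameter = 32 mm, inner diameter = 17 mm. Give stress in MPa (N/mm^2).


A = pi*(r_o^2 - r_i^2)
r_o = 16 mm, r_i = 8.5 mm
A = 577.268 mm^2
sigma = F/A = 3176 / 577.268
sigma = 5.502 MPa


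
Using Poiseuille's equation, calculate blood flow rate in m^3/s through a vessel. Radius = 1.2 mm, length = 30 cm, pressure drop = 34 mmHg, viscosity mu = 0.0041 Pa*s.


Q = pi*r^4*dP / (8*mu*L)
r = 0.0012 m, L = 0.3 m
dP = 34 mmHg = 4532.948 Pa
Q = 3.0010e-06 m^3/s


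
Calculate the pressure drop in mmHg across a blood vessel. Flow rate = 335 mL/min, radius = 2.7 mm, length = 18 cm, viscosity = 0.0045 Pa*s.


dP = 8*mu*L*Q / (pi*r^4)
Q = 335 mL/min = 5.58333e-06 m^3/s
dP = 216.702 Pa = 216.702 / 133.322 mmHg = 1.625 mmHg


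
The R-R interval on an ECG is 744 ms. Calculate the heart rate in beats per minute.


HR = 60 / RR_interval(s)
RR = 744 ms = 0.744 s
HR = 60 / 0.744 = 80.65 bpm


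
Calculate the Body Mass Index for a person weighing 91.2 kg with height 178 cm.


BMI = weight / height^2
height = 178 cm = 1.78 m
BMI = 91.2 / 1.78^2
BMI = 28.78 kg/m^2


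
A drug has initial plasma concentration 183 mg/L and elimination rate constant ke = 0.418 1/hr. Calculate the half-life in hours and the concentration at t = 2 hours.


t_half = ln(2) / ke = 0.693147 / 0.418 = 1.658 hr
C(t) = C0 * exp(-ke*t) = 183 * exp(-0.418*2)
C(2) = 79.32 mg/L


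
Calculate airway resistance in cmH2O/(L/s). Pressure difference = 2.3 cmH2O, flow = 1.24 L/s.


R = dP / flow
R = 2.3 / 1.24
R = 1.855 cmH2O/(L/s)


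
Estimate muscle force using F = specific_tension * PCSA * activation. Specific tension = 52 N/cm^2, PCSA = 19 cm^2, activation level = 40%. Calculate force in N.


F = sigma * PCSA * activation
F = 52 * 19 * 0.4
F = 395.2 N


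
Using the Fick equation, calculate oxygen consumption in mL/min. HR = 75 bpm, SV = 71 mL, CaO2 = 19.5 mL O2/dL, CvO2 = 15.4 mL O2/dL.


CO = HR*SV = 75*71/1000 = 5.325 L/min
a-v O2 diff = 19.5 - 15.4 = 4.1 mL/dL
VO2 = CO * (CaO2-CvO2) * 10 dL/L
VO2 = 5.325 * 4.1 * 10
VO2 = 218.3 mL/min


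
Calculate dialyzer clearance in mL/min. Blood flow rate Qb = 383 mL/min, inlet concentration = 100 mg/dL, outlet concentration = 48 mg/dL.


K = Qb * (Cb_in - Cb_out) / Cb_in
K = 383 * (100 - 48) / 100
K = 199.2 mL/min


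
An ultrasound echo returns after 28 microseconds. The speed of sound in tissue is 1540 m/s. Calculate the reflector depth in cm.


depth = c * t / 2
t = 28 us = 2.8000e-05 s
depth = 1540 * 2.8000e-05 / 2
depth = 0.02156 m = 2.156 cm


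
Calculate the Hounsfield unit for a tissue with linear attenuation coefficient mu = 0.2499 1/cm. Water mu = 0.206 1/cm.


HU = ((mu_tissue - mu_water) / mu_water) * 1000
HU = ((0.2499 - 0.206) / 0.206) * 1000
HU = 213.1


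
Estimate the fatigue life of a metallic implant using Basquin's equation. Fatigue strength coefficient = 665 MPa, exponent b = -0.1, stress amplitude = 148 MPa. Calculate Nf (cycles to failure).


sigma_a = sigma_f' * (2Nf)^b
2Nf = (sigma_a/sigma_f')^(1/b)
2Nf = (148/665)^(1/-0.1)
2Nf = 3354279.9
Nf = 1.6771e+06


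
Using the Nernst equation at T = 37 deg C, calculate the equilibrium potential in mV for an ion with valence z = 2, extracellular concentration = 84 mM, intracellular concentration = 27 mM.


E = (RT/(zF)) * ln(C_out/C_in)
T = 37 + 273.15 = 310.15 K
E = (8.314 * 310.15 / (2 * 96485)) * ln(84/27)
E = 15.17 mV


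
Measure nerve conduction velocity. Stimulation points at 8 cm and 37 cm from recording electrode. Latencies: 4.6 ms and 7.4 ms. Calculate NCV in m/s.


Distance = (37 - 8) / 100 = 0.29 m
dt = (7.4 - 4.6) / 1000 = 0.0028 s
NCV = dist / dt = 103.6 m/s


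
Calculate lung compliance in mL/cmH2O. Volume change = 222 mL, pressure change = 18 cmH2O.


C = dV / dP
C = 222 / 18
C = 12.33 mL/cmH2O


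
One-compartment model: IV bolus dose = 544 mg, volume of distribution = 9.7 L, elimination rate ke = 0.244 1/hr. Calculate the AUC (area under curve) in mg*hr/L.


C0 = Dose/Vd = 544/9.7 = 56.0825 mg/L
AUC = C0/ke = 56.0825/0.244
AUC = 229.8 mg*hr/L


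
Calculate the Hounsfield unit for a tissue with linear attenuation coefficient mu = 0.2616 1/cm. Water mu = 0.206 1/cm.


HU = ((mu_tissue - mu_water) / mu_water) * 1000
HU = ((0.2616 - 0.206) / 0.206) * 1000
HU = 269.9


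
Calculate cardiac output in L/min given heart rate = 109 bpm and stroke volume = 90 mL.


CO = HR * SV
CO = 109 * 90 / 1000
CO = 9.81 L/min


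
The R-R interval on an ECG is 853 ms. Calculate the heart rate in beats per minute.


HR = 60 / RR_interval(s)
RR = 853 ms = 0.853 s
HR = 60 / 0.853 = 70.34 bpm


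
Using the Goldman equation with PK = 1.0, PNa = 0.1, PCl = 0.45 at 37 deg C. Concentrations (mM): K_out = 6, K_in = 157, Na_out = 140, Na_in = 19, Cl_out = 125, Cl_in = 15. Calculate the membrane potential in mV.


Vm = (RT/F)*ln((PK*Ko + PNa*Nao + PCl*Cli)/(PK*Ki + PNa*Nai + PCl*Clo))
Numer = 26.75, Denom = 215.15
Vm = -55.72 mV


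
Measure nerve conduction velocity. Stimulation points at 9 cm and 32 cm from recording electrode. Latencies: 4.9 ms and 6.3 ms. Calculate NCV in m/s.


Distance = (32 - 9) / 100 = 0.23 m
dt = (6.3 - 4.9) / 1000 = 0.0014 s
NCV = dist / dt = 164.3 m/s


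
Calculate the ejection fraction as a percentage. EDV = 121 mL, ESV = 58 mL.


SV = EDV - ESV = 121 - 58 = 63 mL
EF = SV/EDV * 100 = 63/121 * 100
EF = 52.07%


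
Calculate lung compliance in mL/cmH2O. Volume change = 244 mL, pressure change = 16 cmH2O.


C = dV / dP
C = 244 / 16
C = 15.25 mL/cmH2O


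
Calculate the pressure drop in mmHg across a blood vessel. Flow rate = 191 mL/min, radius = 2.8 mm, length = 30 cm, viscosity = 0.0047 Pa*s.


dP = 8*mu*L*Q / (pi*r^4)
Q = 191 mL/min = 3.18333e-06 m^3/s
dP = 185.955 Pa = 185.955 / 133.322 mmHg = 1.395 mmHg


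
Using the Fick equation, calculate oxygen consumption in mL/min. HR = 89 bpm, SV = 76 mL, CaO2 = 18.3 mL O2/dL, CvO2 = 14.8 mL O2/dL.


CO = HR*SV = 89*76/1000 = 6.764 L/min
a-v O2 diff = 18.3 - 14.8 = 3.5 mL/dL
VO2 = CO * (CaO2-CvO2) * 10 dL/L
VO2 = 6.764 * 3.5 * 10
VO2 = 236.7 mL/min


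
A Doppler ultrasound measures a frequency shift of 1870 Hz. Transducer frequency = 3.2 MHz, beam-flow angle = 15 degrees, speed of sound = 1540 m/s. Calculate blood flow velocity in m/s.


v = fd * c / (2 * f0 * cos(theta))
v = 1870 * 1540 / (2 * 3.2000e+06 * cos(15))
v = 0.4658 m/s


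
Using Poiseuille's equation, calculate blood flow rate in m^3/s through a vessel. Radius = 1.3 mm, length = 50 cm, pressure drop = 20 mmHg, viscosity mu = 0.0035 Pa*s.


Q = pi*r^4*dP / (8*mu*L)
r = 0.0013 m, L = 0.5 m
dP = 20 mmHg = 2666.44 Pa
Q = 1.7089e-06 m^3/s


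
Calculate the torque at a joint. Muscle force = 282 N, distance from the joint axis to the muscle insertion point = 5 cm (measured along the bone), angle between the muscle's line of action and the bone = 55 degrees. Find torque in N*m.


Torque = F * d * sin(theta)   (moment arm = d*sin(theta))
d = 5 cm = 0.05 m
Torque = 282 * 0.05 * sin(55)
Torque = 11.55 N*m


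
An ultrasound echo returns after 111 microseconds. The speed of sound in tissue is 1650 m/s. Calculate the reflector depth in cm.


depth = c * t / 2
t = 111 us = 1.1100e-04 s
depth = 1650 * 1.1100e-04 / 2
depth = 0.091575 m = 9.1575 cm


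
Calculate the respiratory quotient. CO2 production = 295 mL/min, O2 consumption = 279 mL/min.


RQ = VCO2 / VO2
RQ = 295 / 279
RQ = 1.057


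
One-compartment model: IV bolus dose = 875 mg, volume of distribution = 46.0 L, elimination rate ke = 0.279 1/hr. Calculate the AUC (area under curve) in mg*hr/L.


C0 = Dose/Vd = 875/46.0 = 19.0217 mg/L
AUC = C0/ke = 19.0217/0.279
AUC = 68.18 mg*hr/L


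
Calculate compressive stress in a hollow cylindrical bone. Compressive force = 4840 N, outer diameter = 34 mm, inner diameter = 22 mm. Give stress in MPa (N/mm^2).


A = pi*(r_o^2 - r_i^2)
r_o = 17 mm, r_i = 11 mm
A = 527.788 mm^2
sigma = F/A = 4840 / 527.788
sigma = 9.17 MPa


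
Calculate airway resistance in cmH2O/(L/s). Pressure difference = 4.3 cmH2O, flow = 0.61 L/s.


R = dP / flow
R = 4.3 / 0.61
R = 7.049 cmH2O/(L/s)


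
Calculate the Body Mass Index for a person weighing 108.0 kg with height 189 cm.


BMI = weight / height^2
height = 189 cm = 1.89 m
BMI = 108.0 / 1.89^2
BMI = 30.23 kg/m^2


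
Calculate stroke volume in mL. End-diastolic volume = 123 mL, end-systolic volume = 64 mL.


SV = EDV - ESV
SV = 123 - 64
SV = 59 mL


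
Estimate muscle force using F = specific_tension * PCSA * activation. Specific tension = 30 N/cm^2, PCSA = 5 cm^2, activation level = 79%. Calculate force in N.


F = sigma * PCSA * activation
F = 30 * 5 * 0.79
F = 118.5 N


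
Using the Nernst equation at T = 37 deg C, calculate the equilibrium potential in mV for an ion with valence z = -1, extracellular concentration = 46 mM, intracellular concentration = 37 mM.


E = (RT/(zF)) * ln(C_out/C_in)
T = 37 + 273.15 = 310.15 K
E = (8.314 * 310.15 / (-1 * 96485)) * ln(46/37)
E = -5.819 mV


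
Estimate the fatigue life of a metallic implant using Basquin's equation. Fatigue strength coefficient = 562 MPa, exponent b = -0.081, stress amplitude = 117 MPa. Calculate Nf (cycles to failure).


sigma_a = sigma_f' * (2Nf)^b
2Nf = (sigma_a/sigma_f')^(1/b)
2Nf = (117/562)^(1/-0.081)
2Nf = 2.595393e+08
Nf = 1.2977e+08


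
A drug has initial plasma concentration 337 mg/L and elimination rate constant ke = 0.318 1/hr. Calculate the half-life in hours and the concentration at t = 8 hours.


t_half = ln(2) / ke = 0.693147 / 0.318 = 2.18 hr
C(t) = C0 * exp(-ke*t) = 337 * exp(-0.318*8)
C(8) = 26.47 mg/L


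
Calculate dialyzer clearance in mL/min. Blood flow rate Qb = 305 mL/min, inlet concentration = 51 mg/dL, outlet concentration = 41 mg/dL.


K = Qb * (Cb_in - Cb_out) / Cb_in
K = 305 * (51 - 41) / 51
K = 59.8 mL/min


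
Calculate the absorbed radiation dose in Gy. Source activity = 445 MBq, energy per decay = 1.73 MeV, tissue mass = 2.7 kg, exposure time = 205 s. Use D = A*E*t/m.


A = 445 MBq = 4.4500e+08 Bq
E = 1.73 MeV = 2.77146e-13 J
D = A*E*t/m = 4.4500e+08*2.77146e-13*205/2.7
D = 0.009364 Gy


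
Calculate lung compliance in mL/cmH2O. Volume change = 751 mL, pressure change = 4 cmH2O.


C = dV / dP
C = 751 / 4
C = 187.8 mL/cmH2O


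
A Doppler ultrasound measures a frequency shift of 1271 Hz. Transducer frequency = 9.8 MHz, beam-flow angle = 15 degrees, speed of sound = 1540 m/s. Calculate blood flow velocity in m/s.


v = fd * c / (2 * f0 * cos(theta))
v = 1271 * 1540 / (2 * 9.8000e+06 * cos(15))
v = 0.1034 m/s


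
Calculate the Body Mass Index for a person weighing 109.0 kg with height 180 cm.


BMI = weight / height^2
height = 180 cm = 1.8 m
BMI = 109.0 / 1.8^2
BMI = 33.64 kg/m^2


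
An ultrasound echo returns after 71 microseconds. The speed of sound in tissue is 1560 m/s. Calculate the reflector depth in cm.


depth = c * t / 2
t = 71 us = 7.1000e-05 s
depth = 1560 * 7.1000e-05 / 2
depth = 0.05538 m = 5.538 cm


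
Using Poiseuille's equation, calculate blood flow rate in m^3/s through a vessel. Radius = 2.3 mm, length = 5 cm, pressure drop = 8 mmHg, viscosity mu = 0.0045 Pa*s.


Q = pi*r^4*dP / (8*mu*L)
r = 0.0023 m, L = 0.05 m
dP = 8 mmHg = 1066.576 Pa
Q = 5.2093e-05 m^3/s


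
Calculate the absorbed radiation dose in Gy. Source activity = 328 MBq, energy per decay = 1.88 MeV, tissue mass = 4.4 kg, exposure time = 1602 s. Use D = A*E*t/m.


A = 328 MBq = 3.2800e+08 Bq
E = 1.88 MeV = 3.01176e-13 J
D = A*E*t/m = 3.2800e+08*3.01176e-13*1602/4.4
D = 0.03597 Gy


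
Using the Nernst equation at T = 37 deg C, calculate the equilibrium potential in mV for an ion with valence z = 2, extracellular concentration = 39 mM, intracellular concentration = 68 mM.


E = (RT/(zF)) * ln(C_out/C_in)
T = 37 + 273.15 = 310.15 K
E = (8.314 * 310.15 / (2 * 96485)) * ln(39/68)
E = -7.429 mV


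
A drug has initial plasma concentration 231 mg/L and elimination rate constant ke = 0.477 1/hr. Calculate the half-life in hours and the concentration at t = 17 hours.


t_half = ln(2) / ke = 0.693147 / 0.477 = 1.453 hr
C(t) = C0 * exp(-ke*t) = 231 * exp(-0.477*17)
C(17) = 0.06949 mg/L


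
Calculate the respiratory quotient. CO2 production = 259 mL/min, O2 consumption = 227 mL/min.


RQ = VCO2 / VO2
RQ = 259 / 227
RQ = 1.141


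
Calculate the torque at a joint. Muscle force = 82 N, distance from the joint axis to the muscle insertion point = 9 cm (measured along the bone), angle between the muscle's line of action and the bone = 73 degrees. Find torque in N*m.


Torque = F * d * sin(theta)   (moment arm = d*sin(theta))
d = 9 cm = 0.09 m
Torque = 82 * 0.09 * sin(73)
Torque = 7.058 N*m


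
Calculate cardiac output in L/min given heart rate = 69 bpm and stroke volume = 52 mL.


CO = HR * SV
CO = 69 * 52 / 1000
CO = 3.588 L/min


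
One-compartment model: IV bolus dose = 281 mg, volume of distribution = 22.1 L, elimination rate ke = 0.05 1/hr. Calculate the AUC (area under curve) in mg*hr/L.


C0 = Dose/Vd = 281/22.1 = 12.7149 mg/L
AUC = C0/ke = 12.7149/0.05
AUC = 254.3 mg*hr/L


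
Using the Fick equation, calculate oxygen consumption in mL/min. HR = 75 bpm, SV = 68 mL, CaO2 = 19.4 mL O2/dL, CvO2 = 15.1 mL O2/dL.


CO = HR*SV = 75*68/1000 = 5.1 L/min
a-v O2 diff = 19.4 - 15.1 = 4.3 mL/dL
VO2 = CO * (CaO2-CvO2) * 10 dL/L
VO2 = 5.1 * 4.3 * 10
VO2 = 219.3 mL/min


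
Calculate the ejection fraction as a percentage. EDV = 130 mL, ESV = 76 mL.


SV = EDV - ESV = 130 - 76 = 54 mL
EF = SV/EDV * 100 = 54/130 * 100
EF = 41.54%


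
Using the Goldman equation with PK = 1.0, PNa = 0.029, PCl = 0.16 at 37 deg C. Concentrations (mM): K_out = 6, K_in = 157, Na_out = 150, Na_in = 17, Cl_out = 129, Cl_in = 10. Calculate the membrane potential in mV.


Vm = (RT/F)*ln((PK*Ko + PNa*Nao + PCl*Cli)/(PK*Ki + PNa*Nai + PCl*Clo))
Numer = 11.95, Denom = 178.133
Vm = -72.21 mV


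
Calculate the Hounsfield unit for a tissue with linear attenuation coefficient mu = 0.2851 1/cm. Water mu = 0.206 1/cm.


HU = ((mu_tissue - mu_water) / mu_water) * 1000
HU = ((0.2851 - 0.206) / 0.206) * 1000
HU = 384


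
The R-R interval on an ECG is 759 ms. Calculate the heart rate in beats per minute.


HR = 60 / RR_interval(s)
RR = 759 ms = 0.759 s
HR = 60 / 0.759 = 79.05 bpm


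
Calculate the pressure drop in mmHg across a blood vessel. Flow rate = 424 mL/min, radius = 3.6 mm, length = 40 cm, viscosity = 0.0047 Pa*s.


dP = 8*mu*L*Q / (pi*r^4)
Q = 424 mL/min = 7.06667e-06 m^3/s
dP = 201.42 Pa = 201.42 / 133.322 mmHg = 1.511 mmHg


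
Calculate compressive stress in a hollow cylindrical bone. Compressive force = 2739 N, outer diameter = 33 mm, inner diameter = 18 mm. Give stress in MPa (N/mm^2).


A = pi*(r_o^2 - r_i^2)
r_o = 16.5 mm, r_i = 9 mm
A = 600.83 mm^2
sigma = F/A = 2739 / 600.83
sigma = 4.559 MPa


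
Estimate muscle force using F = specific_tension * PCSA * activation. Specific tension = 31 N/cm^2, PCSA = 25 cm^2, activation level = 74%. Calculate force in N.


F = sigma * PCSA * activation
F = 31 * 25 * 0.74
F = 573.5 N


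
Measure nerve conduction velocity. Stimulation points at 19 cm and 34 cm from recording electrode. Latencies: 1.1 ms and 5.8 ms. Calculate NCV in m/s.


Distance = (34 - 19) / 100 = 0.15 m
dt = (5.8 - 1.1) / 1000 = 0.0047 s
NCV = dist / dt = 31.91 m/s


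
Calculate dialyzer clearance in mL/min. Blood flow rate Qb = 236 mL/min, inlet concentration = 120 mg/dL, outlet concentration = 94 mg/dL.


K = Qb * (Cb_in - Cb_out) / Cb_in
K = 236 * (120 - 94) / 120
K = 51.13 mL/min


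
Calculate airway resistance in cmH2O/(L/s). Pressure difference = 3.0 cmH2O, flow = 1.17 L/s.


R = dP / flow
R = 3.0 / 1.17
R = 2.564 cmH2O/(L/s)


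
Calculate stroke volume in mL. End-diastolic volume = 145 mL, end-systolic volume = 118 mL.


SV = EDV - ESV
SV = 145 - 118
SV = 27 mL


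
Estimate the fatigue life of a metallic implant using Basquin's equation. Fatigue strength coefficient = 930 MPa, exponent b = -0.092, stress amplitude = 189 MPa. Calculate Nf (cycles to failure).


sigma_a = sigma_f' * (2Nf)^b
2Nf = (sigma_a/sigma_f')^(1/b)
2Nf = (189/930)^(1/-0.092)
2Nf = 33263578
Nf = 1.6632e+07


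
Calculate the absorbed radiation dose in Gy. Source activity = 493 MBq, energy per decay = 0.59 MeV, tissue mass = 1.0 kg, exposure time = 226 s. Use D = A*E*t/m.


A = 493 MBq = 4.9300e+08 Bq
E = 0.59 MeV = 9.4518e-14 J
D = A*E*t/m = 4.9300e+08*9.4518e-14*226/1.0
D = 0.01053 Gy


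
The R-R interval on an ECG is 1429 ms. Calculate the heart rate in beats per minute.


HR = 60 / RR_interval(s)
RR = 1429 ms = 1.429 s
HR = 60 / 1.429 = 41.99 bpm


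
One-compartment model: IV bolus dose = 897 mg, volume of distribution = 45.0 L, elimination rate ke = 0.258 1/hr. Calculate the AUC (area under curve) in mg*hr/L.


C0 = Dose/Vd = 897/45.0 = 19.9333 mg/L
AUC = C0/ke = 19.9333/0.258
AUC = 77.26 mg*hr/L


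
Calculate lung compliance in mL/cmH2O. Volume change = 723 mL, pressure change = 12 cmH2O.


C = dV / dP
C = 723 / 12
C = 60.25 mL/cmH2O


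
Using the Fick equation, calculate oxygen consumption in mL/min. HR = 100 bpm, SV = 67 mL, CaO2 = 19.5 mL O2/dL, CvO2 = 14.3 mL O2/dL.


CO = HR*SV = 100*67/1000 = 6.7 L/min
a-v O2 diff = 19.5 - 14.3 = 5.2 mL/dL
VO2 = CO * (CaO2-CvO2) * 10 dL/L
VO2 = 6.7 * 5.2 * 10
VO2 = 348.4 mL/min


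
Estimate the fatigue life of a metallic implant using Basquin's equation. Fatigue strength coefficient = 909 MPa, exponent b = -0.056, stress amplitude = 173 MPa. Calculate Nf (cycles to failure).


sigma_a = sigma_f' * (2Nf)^b
2Nf = (sigma_a/sigma_f')^(1/b)
2Nf = (173/909)^(1/-0.056)
2Nf = 7.3517195e+12
Nf = 3.6759e+12


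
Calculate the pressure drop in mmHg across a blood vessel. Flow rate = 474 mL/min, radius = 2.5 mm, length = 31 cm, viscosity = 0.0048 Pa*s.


dP = 8*mu*L*Q / (pi*r^4)
Q = 474 mL/min = 7.9e-06 m^3/s
dP = 766.32 Pa = 766.32 / 133.322 mmHg = 5.748 mmHg


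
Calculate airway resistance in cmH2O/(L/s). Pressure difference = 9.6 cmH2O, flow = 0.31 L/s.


R = dP / flow
R = 9.6 / 0.31
R = 30.97 cmH2O/(L/s)


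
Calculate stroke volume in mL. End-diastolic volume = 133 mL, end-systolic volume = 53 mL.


SV = EDV - ESV
SV = 133 - 53
SV = 80 mL


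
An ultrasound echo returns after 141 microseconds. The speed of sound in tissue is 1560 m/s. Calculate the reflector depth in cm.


depth = c * t / 2
t = 141 us = 1.4100e-04 s
depth = 1560 * 1.4100e-04 / 2
depth = 0.10998 m = 10.998 cm


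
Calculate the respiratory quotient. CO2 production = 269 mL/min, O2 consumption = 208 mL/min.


RQ = VCO2 / VO2
RQ = 269 / 208
RQ = 1.293


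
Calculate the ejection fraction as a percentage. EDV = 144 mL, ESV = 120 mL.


SV = EDV - ESV = 144 - 120 = 24 mL
EF = SV/EDV * 100 = 24/144 * 100
EF = 16.67%


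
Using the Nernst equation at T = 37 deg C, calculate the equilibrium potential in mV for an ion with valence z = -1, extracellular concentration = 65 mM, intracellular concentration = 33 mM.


E = (RT/(zF)) * ln(C_out/C_in)
T = 37 + 273.15 = 310.15 K
E = (8.314 * 310.15 / (-1 * 96485)) * ln(65/33)
E = -18.12 mV


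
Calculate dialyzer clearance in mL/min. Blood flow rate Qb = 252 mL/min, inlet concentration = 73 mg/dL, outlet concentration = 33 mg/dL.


K = Qb * (Cb_in - Cb_out) / Cb_in
K = 252 * (73 - 33) / 73
K = 138.1 mL/min


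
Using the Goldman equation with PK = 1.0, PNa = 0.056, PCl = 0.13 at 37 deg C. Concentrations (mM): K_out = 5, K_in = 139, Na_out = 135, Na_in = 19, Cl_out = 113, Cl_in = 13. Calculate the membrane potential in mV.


Vm = (RT/F)*ln((PK*Ko + PNa*Nao + PCl*Cli)/(PK*Ki + PNa*Nai + PCl*Clo))
Numer = 14.25, Denom = 154.754
Vm = -63.74 mV
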